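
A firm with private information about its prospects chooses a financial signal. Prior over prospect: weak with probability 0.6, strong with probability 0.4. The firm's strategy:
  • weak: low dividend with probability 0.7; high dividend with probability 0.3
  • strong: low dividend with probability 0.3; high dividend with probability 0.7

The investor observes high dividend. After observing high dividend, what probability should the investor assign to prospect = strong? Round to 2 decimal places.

Apply Bayes' rule using the sender's strategy as the likelihood.
P(high dividend) = 0.6·0.3 + 0.4·0.7 = 0.46
P(strong | high dividend) = (0.4·0.7) / 0.46 = 0.28 / 0.46 = 0.608696

0.61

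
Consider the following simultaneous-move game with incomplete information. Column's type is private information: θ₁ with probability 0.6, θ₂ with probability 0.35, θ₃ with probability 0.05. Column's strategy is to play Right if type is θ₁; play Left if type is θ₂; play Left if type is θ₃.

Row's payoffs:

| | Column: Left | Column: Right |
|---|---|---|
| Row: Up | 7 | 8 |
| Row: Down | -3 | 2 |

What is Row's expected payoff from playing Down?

E[Down] = 0.6·2 + 0.35·(-3) + 0.05·(-3) = 1.2 + (-1.05) + (-0.15) = 0

0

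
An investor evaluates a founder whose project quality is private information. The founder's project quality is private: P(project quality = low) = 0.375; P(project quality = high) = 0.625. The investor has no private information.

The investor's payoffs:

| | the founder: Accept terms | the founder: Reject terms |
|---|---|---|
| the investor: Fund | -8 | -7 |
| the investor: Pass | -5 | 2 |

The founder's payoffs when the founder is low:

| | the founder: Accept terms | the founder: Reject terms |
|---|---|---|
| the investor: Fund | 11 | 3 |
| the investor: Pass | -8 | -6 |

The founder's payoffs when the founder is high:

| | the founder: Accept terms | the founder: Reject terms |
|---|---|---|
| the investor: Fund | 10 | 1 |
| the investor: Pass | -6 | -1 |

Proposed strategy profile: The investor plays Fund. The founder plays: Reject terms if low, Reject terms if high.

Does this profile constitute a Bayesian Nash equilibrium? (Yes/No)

The investor plays Fund: E[Fund] = 0.375·(-7) + 0.625·(-7) = -7; E[Pass] = 2. Not best-responding. ✗
The founder (project quality low), facing Fund: Accept terms gives 11, Reject terms gives 3. Proposed Reject terms is not best — profitable deviation exists. ✗
The founder (project quality high), facing Fund: Accept terms gives 10, Reject terms gives 1. Proposed Reject terms is not best — profitable deviation exists. ✗

No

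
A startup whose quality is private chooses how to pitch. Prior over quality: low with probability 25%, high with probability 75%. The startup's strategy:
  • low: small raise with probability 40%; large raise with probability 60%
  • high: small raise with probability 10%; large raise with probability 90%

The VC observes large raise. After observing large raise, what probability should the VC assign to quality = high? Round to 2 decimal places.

P(large raise) = 0.25·0.6 + 0.75·0.9 = 0.825
P(high | large raise) = (0.75·0.9) / 0.825 = 0.675 / 0.825 = 0.818182

0.82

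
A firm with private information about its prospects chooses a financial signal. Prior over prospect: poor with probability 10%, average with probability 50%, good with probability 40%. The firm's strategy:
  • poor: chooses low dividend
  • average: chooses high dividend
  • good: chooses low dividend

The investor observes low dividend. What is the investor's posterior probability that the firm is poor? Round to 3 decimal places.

0.200

Apply Bayes' rule using the sender's strategy as the likelihood.
P(low dividend) = 0.1·1 + 0.5·0 + 0.4·1 = 0.5
P(poor | low dividend) = (0.1·1) / 0.5 = 0.1 / 0.5 = 0.2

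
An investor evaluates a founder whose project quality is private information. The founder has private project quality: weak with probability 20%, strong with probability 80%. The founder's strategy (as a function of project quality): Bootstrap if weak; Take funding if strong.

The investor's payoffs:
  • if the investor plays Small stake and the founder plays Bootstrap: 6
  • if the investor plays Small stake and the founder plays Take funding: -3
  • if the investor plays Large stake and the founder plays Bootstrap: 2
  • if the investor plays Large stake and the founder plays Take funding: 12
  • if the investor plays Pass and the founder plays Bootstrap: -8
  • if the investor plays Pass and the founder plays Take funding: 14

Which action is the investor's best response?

E[Small stake] = 0.2·(6) + 0.8·(-3) = -1.2
E[Large stake] = 0.2·(2) + 0.8·(12) = 10
E[Pass] = 0.2·(-8) + 0.8·(14) = 9.6
Best response: Large stake (10 is the largest).

Large stake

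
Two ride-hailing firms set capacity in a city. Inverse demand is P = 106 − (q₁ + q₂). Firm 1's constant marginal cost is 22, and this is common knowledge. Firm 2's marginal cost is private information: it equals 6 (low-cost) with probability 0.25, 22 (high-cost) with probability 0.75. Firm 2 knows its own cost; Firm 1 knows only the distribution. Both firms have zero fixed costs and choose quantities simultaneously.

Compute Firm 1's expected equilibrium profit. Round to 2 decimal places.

711.11

Type-c best response for Firm 2: q₂(c) = (106 − c)/2 − q₁/2.
Firm 1 maximizes expected profit; its first-order condition is 106 − 2q₁ − E[q₂] − 22 = 0.
Substituting E[q₂] and solving: E[c₂] = 18, so q₁ = (106 − 2·22 + 18)/3 = 26.6667.
E[P] = 106 − (q₁ + E[q₂]) = 48.6667; Firm 1's expected profit = (E[P] − 22)·q₁ = (48.6667 − 22)·26.6667 = 711.111.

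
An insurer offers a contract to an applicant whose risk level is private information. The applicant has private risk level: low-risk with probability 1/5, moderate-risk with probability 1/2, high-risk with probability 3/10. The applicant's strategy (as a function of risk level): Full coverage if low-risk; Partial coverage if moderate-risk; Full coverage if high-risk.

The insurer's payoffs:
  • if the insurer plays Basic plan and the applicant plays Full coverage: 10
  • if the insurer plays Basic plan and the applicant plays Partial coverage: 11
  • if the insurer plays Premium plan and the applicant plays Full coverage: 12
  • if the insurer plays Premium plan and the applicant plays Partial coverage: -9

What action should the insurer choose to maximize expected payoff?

Compute the insurer's expected payoff for each action, taking the expectation over the applicant's type.
E[Basic plan] = 1/5·(10) + 1/2·(11) + 3/10·(10) = 21/2
E[Premium plan] = 1/5·(12) + 1/2·(-9) + 3/10·(12) = 3/2
Best response: Basic plan (21/2 is the largest).

Basic plan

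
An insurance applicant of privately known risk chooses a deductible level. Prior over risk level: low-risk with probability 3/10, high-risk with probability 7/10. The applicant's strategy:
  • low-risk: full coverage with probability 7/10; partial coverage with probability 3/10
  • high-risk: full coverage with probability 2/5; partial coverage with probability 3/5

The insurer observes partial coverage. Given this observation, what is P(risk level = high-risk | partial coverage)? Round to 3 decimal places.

Apply Bayes' rule using the sender's strategy as the likelihood.
P(partial coverage) = (3/10)·(3/10) + (7/10)·(3/5) = 51/100
P(high-risk | partial coverage) = ((7/10)·(3/5)) / (51/100) = (21/50) / (51/100) = 14/17

0.824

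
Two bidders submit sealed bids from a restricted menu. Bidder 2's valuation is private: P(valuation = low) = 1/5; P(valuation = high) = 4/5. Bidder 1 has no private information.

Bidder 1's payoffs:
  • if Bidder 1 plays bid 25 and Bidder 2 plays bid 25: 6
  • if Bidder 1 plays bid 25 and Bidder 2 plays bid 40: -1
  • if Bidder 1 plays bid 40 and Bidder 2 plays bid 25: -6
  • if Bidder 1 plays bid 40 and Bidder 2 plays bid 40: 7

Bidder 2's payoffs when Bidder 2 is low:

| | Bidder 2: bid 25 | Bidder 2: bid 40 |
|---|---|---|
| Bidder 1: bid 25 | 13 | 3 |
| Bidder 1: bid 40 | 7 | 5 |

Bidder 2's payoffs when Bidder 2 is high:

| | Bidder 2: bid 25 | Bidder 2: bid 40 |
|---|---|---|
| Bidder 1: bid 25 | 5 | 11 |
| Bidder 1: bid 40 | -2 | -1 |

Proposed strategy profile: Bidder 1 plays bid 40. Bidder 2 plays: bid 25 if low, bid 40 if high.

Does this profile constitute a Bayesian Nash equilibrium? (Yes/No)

Bidder 1 plays bid 40: E[bid 40] = 1/5·(-6) + 4/5·(7) = 22/5; E[bid 25] = 2/5. Best-responding. ✓
Bidder 2 (valuation low), facing bid 40: bid 25 gives 7, bid 40 gives 5. Proposed bid 25 is best. ✓
Bidder 2 (valuation high), facing bid 40: bid 25 gives -2, bid 40 gives -1. Proposed bid 40 is best. ✓

Yes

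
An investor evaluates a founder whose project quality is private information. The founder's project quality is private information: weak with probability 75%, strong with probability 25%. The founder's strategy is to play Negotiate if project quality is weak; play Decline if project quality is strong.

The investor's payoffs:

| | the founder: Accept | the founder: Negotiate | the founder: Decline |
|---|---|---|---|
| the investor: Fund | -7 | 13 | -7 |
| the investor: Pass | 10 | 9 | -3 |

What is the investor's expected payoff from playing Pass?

E[Pass] = 0.75·9 + 0.25·(-3) = 6.75 + (-0.75) = 6

6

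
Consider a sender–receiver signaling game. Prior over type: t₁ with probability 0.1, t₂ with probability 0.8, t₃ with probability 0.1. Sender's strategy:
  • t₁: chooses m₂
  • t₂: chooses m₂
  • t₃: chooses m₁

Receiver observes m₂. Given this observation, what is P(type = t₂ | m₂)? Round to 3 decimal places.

0.889

P(m₂) = 0.1·1 + 0.8·1 + 0.1·0 = 0.9
P(t₂ | m₂) = (0.8·1) / 0.9 = 0.8 / 0.9 = 0.888889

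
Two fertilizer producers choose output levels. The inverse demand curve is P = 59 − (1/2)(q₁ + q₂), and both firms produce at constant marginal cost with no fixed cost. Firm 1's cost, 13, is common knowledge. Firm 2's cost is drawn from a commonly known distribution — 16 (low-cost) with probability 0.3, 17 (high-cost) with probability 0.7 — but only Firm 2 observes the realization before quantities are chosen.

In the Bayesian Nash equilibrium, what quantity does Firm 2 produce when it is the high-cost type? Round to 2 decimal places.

25.43

Type-c best response for Firm 2: q₂(c) = (59 − c) − q₁/2.
Firm 1 maximizes expected profit; its first-order condition is 59 − q₁ − (1/2)E[q₂] − 13 = 0.
Substituting E[q₂] and solving: E[c₂] = 16.7, so q₁ = (59 − 2·13 + 16.7)/(3/2) = 33.1333.
q₂(high-cost) = (59 − 17 − (1/2)·33.1333) = 25.4333.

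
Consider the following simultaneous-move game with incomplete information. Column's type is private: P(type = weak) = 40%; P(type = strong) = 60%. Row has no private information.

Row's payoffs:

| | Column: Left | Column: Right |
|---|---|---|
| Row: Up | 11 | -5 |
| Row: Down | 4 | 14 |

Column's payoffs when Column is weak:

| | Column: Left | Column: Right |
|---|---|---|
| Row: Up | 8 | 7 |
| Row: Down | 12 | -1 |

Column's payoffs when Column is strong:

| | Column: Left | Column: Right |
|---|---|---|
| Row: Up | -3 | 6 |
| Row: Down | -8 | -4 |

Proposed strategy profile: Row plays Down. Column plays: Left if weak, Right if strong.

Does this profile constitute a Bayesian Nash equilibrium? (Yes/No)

Row plays Down: E[Down] = 0.4·(4) + 0.6·(14) = 10; E[Up] = 1.4. Best-responding. ✓
Column (type weak), facing Down: Left gives 12, Right gives -1. Proposed Left is best. ✓
Column (type strong), facing Down: Left gives -8, Right gives -4. Proposed Right is best. ✓

Yes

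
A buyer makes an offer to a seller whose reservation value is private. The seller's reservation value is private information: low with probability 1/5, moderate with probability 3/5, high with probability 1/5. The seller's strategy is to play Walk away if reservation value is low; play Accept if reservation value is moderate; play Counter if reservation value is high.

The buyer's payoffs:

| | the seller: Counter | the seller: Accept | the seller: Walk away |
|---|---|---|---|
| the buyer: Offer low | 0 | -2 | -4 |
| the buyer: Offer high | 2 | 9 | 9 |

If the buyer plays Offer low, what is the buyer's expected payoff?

-2

E[Offer low] = 1/5·(-4) + 3/5·(-2) + 1/5·0 = (-4/5) + (-6/5) + 0 = -2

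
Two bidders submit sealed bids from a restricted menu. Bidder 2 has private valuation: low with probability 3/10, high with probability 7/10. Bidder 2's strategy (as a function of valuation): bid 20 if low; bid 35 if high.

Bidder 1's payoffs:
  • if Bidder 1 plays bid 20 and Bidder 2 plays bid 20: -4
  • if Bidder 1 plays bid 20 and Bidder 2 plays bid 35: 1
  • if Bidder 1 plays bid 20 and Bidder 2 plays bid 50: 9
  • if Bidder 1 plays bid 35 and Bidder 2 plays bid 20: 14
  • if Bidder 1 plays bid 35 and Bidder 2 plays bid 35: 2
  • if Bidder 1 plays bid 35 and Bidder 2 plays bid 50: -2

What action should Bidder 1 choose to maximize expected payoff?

bid 35

Compute Bidder 1's expected payoff for each action, taking the expectation over Bidder 2's type.
E[bid 20] = 3/10·(-4) + 7/10·(1) = -1/2
E[bid 35] = 3/10·(14) + 7/10·(2) = 28/5
Best response: bid 35 (28/5 is the largest).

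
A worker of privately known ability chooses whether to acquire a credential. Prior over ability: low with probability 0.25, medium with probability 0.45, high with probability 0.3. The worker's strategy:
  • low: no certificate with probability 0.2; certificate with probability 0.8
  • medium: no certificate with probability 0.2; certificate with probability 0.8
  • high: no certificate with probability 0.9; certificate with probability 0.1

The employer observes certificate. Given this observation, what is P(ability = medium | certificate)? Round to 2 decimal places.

Apply Bayes' rule using the sender's strategy as the likelihood.
P(certificate) = 0.25·0.8 + 0.45·0.8 + 0.3·0.1 = 0.59
P(medium | certificate) = (0.45·0.8) / 0.59 = 0.36 / 0.59 = 0.610169

0.61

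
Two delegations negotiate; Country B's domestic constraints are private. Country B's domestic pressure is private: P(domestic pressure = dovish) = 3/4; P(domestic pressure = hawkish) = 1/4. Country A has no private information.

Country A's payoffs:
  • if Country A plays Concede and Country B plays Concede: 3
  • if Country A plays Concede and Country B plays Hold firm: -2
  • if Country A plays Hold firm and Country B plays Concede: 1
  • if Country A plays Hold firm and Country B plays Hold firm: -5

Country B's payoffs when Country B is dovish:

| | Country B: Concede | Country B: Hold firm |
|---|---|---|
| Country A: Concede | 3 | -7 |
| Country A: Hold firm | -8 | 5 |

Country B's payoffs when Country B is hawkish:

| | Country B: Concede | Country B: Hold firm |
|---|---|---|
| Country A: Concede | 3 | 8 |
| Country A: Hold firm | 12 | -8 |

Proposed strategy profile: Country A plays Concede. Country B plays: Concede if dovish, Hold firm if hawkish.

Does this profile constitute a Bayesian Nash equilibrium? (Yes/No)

Country A plays Concede: E[Concede] = 3/4·(3) + 1/4·(-2) = 7/4; E[Hold firm] = -1/2. Best-responding. ✓
Country B (domestic pressure dovish), facing Concede: Concede gives 3, Hold firm gives -7. Proposed Concede is best. ✓
Country B (domestic pressure hawkish), facing Concede: Concede gives 3, Hold firm gives 8. Proposed Hold firm is best. ✓

Yes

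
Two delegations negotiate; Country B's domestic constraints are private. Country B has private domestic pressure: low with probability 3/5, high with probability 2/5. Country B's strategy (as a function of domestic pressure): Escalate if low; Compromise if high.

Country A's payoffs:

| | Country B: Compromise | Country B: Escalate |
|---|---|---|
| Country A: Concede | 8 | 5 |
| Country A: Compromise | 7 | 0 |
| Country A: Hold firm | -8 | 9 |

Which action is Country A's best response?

E[Concede] = 3/5·(5) + 2/5·(8) = 31/5
E[Compromise] = 3/5·(0) + 2/5·(7) = 14/5
E[Hold firm] = 3/5·(9) + 2/5·(-8) = 11/5
Best response: Concede (31/5 is the largest).

Concede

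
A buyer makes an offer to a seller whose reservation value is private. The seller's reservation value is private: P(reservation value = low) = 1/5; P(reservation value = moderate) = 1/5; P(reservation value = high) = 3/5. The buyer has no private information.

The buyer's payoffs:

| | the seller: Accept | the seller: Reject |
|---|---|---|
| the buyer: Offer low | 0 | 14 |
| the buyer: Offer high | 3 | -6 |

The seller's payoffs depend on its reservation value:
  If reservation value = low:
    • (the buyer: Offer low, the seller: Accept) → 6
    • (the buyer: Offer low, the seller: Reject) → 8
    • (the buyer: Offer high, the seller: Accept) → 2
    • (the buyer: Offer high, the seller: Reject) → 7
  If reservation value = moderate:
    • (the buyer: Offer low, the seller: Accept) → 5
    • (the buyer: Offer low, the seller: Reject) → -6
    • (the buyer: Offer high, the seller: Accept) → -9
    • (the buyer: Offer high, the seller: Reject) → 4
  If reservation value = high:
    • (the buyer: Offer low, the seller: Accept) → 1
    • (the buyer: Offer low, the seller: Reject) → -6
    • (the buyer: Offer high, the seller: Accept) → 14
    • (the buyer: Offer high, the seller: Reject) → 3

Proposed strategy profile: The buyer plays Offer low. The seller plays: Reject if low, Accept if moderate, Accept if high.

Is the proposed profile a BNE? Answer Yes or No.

The buyer plays Offer low: E[Offer low] = 1/5·(14) + 1/5·(0) + 3/5·(0) = 14/5; E[Offer high] = 6/5. Best-responding. ✓
The seller (reservation value low), facing Offer low: Accept gives 6, Reject gives 8. Proposed Reject is best. ✓
The seller (reservation value moderate), facing Offer low: Accept gives 5, Reject gives -6. Proposed Accept is best. ✓
The seller (reservation value high), facing Offer low: Accept gives 1, Reject gives -6. Proposed Accept is best. ✓

Yes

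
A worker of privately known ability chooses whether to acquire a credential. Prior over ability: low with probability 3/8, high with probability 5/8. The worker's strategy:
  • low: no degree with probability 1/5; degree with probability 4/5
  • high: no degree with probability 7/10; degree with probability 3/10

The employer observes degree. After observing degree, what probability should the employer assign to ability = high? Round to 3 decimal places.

P(degree) = (3/8)·(4/5) + (5/8)·(3/10) = 39/80
P(high | degree) = ((5/8)·(3/10)) / (39/80) = (3/16) / (39/80) = 5/13

0.385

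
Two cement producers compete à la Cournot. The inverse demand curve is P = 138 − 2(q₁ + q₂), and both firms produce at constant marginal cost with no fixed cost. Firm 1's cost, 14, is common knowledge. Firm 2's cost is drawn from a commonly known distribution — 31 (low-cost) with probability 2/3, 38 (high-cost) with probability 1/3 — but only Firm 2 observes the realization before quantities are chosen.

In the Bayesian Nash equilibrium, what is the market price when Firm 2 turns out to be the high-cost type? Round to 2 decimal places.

Type-c best response for Firm 2: q₂(c) = (138 − c)/4 − q₁/2.
Firm 1 maximizes expected profit; its first-order condition is 138 − 4q₁ − 2E[q₂] − 14 = 0.
Substituting E[q₂] and solving: E[c₂] = 33.3333, so q₁ = (138 − 2·14 + 33.3333)/6 = 23.8889.
q₂(high-cost) = 13.0556, so P = 138 − 2·(23.8889 + 13.0556) = 64.1111.

64.11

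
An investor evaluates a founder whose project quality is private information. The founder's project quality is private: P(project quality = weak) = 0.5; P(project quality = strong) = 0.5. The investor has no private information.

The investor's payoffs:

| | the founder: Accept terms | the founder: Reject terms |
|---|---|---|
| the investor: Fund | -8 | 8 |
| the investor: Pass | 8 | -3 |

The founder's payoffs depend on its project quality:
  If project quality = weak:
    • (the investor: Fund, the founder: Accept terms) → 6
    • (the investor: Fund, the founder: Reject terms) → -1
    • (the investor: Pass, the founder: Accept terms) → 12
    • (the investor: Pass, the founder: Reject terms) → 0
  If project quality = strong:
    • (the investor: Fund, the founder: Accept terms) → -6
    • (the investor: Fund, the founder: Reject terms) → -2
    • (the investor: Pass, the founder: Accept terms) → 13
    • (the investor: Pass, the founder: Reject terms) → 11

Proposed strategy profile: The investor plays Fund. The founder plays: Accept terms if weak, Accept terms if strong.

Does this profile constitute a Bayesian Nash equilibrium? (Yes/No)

The investor plays Fund: E[Fund] = 0.5·(-8) + 0.5·(-8) = -8; E[Pass] = 8. Not best-responding. ✗
The founder (project quality weak), facing Fund: Accept terms gives 6, Reject terms gives -1. Proposed Accept terms is best. ✓
The founder (project quality strong), facing Fund: Accept terms gives -6, Reject terms gives -2. Proposed Accept terms is not best — profitable deviation exists. ✗

No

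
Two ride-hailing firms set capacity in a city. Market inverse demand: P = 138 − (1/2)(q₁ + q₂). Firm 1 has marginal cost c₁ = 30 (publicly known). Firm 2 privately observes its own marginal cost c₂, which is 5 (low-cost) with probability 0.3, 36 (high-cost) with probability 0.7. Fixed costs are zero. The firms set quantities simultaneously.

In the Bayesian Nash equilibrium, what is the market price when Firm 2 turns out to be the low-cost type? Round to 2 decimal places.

54.05

Firm 2 with cost c maximizes (138 − (1/2)(q₁+q₂) − c)·q₂, giving q₂(c) = (138 − c − (1/2)q₁).
E[c₂] = 0.3·5 + 0.7·36 = 26.7
Firm 1's FOC against E[q₂] yields q₁ = (138 − 2·30 + E[c₂])/(3/2) = (138 − 60 + 26.7)/(3/2) = 69.8.
q₂(low-cost) = 98.1, so P = 138 − (1/2)·(69.8 + 98.1) = 54.05.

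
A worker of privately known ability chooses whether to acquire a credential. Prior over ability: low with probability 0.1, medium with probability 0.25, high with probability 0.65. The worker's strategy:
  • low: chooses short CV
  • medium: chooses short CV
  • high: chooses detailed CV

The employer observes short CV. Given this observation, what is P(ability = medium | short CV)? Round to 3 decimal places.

P(short CV) = 0.1·1 + 0.25·1 + 0.65·0 = 0.35
P(medium | short CV) = (0.25·1) / 0.35 = 0.25 / 0.35 = 0.714286

0.714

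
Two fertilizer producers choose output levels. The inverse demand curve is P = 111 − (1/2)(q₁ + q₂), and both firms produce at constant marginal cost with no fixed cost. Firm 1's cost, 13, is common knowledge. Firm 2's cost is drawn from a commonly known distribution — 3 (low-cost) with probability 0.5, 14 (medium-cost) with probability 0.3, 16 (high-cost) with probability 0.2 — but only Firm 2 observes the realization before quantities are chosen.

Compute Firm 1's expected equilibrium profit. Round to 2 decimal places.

Each type of Firm 2 best-responds to q₁; Firm 1 best-responds to the expected q₂ over Firm 2's types.
Firm 2 with cost c maximizes (111 − (1/2)(q₁+q₂) − c)·q₂, giving q₂(c) = (111 − c − (1/2)q₁).
E[c₂] = 0.5·3 + 0.3·14 + 0.2·16 = 8.9
Firm 1's FOC against E[q₂] yields q₁ = (111 − 2·13 + E[c₂])/(3/2) = (111 − 26 + 8.9)/(3/2) = 62.6.
E[P] = 111 − (1/2)·(q₁ + E[q₂]) = 44.3; Firm 1's expected profit = (E[P] − 13)·q₁ = (44.3 − 13)·62.6 = 1959.38.

1959.38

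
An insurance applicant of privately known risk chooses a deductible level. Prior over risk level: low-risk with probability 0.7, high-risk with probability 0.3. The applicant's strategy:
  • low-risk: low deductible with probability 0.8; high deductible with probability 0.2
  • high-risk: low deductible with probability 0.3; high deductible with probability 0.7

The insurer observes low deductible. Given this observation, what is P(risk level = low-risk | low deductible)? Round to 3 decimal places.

0.862

Apply Bayes' rule using the sender's strategy as the likelihood.
P(low deductible) = 0.7·0.8 + 0.3·0.3 = 0.65
P(low-risk | low deductible) = (0.7·0.8) / 0.65 = 0.56 / 0.65 = 0.861538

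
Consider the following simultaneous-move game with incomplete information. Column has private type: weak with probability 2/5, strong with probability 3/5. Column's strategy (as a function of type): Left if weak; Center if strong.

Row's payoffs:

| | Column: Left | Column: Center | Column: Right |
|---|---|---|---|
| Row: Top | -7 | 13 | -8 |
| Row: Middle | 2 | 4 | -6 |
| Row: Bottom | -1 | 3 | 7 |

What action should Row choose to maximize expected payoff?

Top

E[Top] = 2/5·(-7) + 3/5·(13) = 5
E[Middle] = 2/5·(2) + 3/5·(4) = 16/5
E[Bottom] = 2/5·(-1) + 3/5·(3) = 7/5
Best response: Top (5 is the largest).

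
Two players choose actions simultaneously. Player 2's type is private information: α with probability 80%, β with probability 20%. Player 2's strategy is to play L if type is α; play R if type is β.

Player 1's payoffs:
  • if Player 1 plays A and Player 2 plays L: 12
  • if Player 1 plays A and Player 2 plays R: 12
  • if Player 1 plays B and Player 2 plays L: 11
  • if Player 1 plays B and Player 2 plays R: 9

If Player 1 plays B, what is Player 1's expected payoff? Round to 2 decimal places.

10.60

E[B] = 0.8·11 + 0.2·9 = 8.8 + 1.8 = 10.6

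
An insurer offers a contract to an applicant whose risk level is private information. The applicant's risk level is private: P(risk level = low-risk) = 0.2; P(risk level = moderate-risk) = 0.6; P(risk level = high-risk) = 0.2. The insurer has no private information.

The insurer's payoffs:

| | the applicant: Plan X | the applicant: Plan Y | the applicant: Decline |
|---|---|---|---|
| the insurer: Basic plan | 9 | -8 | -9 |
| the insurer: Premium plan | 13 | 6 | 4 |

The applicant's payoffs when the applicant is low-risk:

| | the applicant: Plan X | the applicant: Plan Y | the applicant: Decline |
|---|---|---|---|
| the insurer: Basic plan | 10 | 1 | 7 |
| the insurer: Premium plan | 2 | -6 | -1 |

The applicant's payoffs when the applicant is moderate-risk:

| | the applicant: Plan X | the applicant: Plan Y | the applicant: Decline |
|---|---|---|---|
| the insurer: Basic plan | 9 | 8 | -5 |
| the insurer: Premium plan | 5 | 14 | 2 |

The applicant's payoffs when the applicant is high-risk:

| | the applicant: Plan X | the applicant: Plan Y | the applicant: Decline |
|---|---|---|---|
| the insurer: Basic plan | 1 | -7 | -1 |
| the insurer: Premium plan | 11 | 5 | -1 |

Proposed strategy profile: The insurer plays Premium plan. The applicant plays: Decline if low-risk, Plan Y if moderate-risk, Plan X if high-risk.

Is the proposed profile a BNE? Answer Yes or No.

No

The insurer plays Premium plan: E[Premium plan] = 0.2·(4) + 0.6·(6) + 0.2·(13) = 7; E[Basic plan] = -4.8. Best-responding. ✓
The applicant (risk level low-risk), facing Premium plan: Plan X gives 2, Plan Y gives -6, Decline gives -1. Proposed Decline is not best — profitable deviation exists. ✗
The applicant (risk level moderate-risk), facing Premium plan: Plan X gives 5, Plan Y gives 14, Decline gives 2. Proposed Plan Y is best. ✓
The applicant (risk level high-risk), facing Premium plan: Plan X gives 11, Plan Y gives 5, Decline gives -1. Proposed Plan X is best. ✓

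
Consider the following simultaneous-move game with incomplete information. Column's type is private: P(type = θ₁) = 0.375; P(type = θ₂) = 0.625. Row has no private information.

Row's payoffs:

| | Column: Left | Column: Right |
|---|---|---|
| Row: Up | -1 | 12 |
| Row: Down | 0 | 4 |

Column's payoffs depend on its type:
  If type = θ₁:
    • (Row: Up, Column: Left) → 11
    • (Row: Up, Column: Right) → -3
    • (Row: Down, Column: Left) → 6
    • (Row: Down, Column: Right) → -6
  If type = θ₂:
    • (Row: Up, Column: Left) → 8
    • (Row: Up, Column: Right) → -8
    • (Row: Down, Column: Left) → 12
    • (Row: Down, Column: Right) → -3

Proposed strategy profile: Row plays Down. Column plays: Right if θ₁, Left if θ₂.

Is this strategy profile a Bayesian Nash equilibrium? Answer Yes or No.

No

Row plays Down: E[Down] = 0.375·(4) + 0.625·(0) = 1.5; E[Up] = 3.875. Not best-responding. ✗
Column (type θ₁), facing Down: Left gives 6, Right gives -6. Proposed Right is not best — profitable deviation exists. ✗
Column (type θ₂), facing Down: Left gives 12, Right gives -3. Proposed Left is best. ✓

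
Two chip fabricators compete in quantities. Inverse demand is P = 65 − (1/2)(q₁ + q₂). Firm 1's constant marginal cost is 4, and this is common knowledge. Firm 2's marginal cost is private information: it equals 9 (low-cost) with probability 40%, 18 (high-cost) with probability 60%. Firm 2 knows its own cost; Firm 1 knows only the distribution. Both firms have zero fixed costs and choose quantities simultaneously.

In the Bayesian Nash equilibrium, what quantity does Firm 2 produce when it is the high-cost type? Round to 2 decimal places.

23.20

Type-c best response for Firm 2: q₂(c) = (65 − c) − q₁/2.
Firm 1 maximizes expected profit; its first-order condition is 65 − q₁ − (1/2)E[q₂] − 4 = 0.
Substituting E[q₂] and solving: E[c₂] = 14.4, so q₁ = (65 − 2·4 + 14.4)/(3/2) = 47.6.
q₂(high-cost) = (65 − 18 − (1/2)·47.6) = 23.2.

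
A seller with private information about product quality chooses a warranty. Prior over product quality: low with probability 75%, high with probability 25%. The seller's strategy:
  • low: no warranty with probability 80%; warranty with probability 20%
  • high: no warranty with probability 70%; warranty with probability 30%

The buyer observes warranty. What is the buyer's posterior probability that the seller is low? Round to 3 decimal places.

Apply Bayes' rule using the sender's strategy as the likelihood.
P(warranty) = 0.75·0.2 + 0.25·0.3 = 0.225
P(low | warranty) = (0.75·0.2) / 0.225 = 0.15 / 0.225 = 0.666667

0.667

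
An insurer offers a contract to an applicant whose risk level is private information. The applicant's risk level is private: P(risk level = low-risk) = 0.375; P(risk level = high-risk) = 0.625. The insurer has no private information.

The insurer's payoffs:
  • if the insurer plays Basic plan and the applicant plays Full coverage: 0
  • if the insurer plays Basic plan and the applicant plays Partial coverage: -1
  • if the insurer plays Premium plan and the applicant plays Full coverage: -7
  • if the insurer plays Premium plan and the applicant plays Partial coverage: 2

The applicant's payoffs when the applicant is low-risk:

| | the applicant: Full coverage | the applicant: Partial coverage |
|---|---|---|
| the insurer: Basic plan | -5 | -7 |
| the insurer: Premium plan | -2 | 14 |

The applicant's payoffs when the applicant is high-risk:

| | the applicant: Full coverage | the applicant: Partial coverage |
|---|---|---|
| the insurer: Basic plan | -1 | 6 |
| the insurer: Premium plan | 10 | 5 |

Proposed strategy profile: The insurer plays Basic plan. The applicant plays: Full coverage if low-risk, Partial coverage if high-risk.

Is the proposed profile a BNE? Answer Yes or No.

Yes

The insurer plays Basic plan: E[Basic plan] = 0.375·(0) + 0.625·(-1) = -0.625; E[Premium plan] = -1.375. Best-responding. ✓
The applicant (risk level low-risk), facing Basic plan: Full coverage gives -5, Partial coverage gives -7. Proposed Full coverage is best. ✓
The applicant (risk level high-risk), facing Basic plan: Full coverage gives -1, Partial coverage gives 6. Proposed Partial coverage is best. ✓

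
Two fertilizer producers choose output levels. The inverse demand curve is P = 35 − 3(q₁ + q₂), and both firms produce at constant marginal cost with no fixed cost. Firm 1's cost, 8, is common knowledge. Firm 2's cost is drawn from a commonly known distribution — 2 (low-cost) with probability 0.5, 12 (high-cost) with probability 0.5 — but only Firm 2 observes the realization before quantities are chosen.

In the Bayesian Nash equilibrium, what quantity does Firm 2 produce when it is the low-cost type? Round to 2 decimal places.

Firm 2 with cost c maximizes (35 − 3(q₁+q₂) − c)·q₂, giving q₂(c) = (35 − c − 3q₁)/6.
E[c₂] = 0.5·2 + 0.5·12 = 7
Firm 1's FOC against E[q₂] yields q₁ = (35 − 2·8 + E[c₂])/9 = (35 − 16 + 7)/9 = 2.88889.
q₂(low-cost) = (35 − 2 − 3·2.88889)/6 = 4.05556.

4.06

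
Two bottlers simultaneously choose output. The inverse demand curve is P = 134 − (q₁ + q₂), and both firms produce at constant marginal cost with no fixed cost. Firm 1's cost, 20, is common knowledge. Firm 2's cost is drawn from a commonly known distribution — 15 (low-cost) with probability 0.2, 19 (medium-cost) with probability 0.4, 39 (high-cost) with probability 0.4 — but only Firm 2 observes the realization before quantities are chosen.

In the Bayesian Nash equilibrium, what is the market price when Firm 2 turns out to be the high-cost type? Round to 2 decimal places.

Firm 2 with cost c maximizes (134 − (q₁+q₂) − c)·q₂, giving q₂(c) = (134 − c − q₁)/2.
E[c₂] = 0.2·15 + 0.4·19 + 0.4·39 = 26.2
Firm 1's FOC against E[q₂] yields q₁ = (134 − 2·20 + E[c₂])/3 = (134 − 40 + 26.2)/3 = 40.0667.
q₂(high-cost) = 27.4667, so P = 134 − (40.0667 + 27.4667) = 66.4667.

66.47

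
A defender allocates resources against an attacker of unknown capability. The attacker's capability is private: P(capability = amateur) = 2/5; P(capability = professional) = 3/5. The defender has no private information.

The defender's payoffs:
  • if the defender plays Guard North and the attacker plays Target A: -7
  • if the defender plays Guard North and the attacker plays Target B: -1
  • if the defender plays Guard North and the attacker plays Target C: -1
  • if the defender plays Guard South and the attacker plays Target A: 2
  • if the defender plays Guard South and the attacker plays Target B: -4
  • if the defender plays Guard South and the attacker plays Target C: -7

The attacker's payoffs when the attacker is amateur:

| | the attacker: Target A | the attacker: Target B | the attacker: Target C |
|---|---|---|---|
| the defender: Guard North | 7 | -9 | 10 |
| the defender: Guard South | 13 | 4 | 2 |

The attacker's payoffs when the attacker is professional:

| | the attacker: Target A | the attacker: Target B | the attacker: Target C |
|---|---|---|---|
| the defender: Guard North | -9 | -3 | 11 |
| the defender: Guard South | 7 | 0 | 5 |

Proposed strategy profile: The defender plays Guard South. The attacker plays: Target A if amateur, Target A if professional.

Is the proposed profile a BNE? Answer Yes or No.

Yes

A profile is a BNE iff every type of every player is best-responding given beliefs about the other side.
The defender plays Guard South: E[Guard South] = 2/5·(2) + 3/5·(2) = 2; E[Guard North] = -7. Best-responding. ✓
The attacker (capability amateur), facing Guard South: Target A gives 13, Target B gives 4, Target C gives 2. Proposed Target A is best. ✓
The attacker (capability professional), facing Guard South: Target A gives 7, Target B gives 0, Target C gives 5. Proposed Target A is best. ✓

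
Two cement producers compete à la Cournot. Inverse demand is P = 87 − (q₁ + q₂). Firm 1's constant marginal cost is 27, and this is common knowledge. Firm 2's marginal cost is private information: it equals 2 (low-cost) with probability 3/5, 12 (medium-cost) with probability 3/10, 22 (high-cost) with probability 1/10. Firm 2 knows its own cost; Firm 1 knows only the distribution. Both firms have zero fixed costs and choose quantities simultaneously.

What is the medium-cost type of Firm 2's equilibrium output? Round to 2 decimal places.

30.83

Type-c best response for Firm 2: q₂(c) = (87 − c)/2 − q₁/2.
Firm 1 maximizes expected profit; its first-order condition is 87 − 2q₁ − E[q₂] − 27 = 0.
Substituting E[q₂] and solving: E[c₂] = 7, so q₁ = (87 − 2·27 + 7)/3 = 13.3333.
q₂(medium-cost) = (87 − 12 − 13.3333)/2 = 30.8333.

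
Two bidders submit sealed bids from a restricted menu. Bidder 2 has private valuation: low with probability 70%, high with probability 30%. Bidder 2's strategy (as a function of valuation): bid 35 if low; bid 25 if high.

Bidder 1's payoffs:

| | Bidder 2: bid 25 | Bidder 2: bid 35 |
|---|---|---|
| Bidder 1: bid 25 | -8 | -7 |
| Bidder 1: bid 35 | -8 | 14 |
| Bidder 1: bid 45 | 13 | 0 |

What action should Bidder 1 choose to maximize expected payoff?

E[bid 25] = 0.7·(-7) + 0.3·(-8) = -7.3
E[bid 35] = 0.7·(14) + 0.3·(-8) = 7.4
E[bid 45] = 0.7·(0) + 0.3·(13) = 3.9
Best response: bid 35 (7.4 is the largest).

bid 35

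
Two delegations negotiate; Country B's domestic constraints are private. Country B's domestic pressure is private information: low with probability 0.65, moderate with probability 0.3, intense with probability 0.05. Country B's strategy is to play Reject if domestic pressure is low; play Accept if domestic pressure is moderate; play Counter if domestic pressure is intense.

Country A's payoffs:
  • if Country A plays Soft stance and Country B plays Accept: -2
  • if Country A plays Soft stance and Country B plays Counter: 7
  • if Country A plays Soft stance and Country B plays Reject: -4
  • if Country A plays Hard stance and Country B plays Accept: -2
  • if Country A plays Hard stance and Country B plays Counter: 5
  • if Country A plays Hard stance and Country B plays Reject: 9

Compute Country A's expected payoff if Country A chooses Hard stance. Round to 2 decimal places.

5.50

E[Hard stance] = 0.65·9 + 0.3·(-2) + 0.05·5 = 5.85 + (-0.6) + 0.25 = 5.5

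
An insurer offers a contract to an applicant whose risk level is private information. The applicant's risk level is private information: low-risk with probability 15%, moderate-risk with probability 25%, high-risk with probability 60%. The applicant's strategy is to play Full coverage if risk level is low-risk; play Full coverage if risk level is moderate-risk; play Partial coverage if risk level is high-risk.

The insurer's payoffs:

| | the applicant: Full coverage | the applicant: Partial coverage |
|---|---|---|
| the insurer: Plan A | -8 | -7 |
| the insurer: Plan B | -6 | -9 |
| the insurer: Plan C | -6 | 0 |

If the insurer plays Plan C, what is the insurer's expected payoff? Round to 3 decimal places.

-2.400

E[Plan C] = 0.15·(-6) + 0.25·(-6) + 0.6·0 = (-0.9) + (-1.5) + 0 = -2.4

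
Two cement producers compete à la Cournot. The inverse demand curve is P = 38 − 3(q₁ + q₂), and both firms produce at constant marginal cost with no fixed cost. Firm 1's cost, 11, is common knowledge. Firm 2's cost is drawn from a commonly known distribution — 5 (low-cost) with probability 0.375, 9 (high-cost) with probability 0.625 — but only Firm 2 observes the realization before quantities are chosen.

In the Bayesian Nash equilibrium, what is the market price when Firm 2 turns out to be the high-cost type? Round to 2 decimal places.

Type-c best response for Firm 2: q₂(c) = (38 − c)/6 − q₁/2.
Firm 1 maximizes expected profit; its first-order condition is 38 − 6q₁ − 3E[q₂] − 11 = 0.
Substituting E[q₂] and solving: E[c₂] = 7.5, so q₁ = (38 − 2·11 + 7.5)/9 = 2.61111.
q₂(high-cost) = 3.52778, so P = 38 − 3·(2.61111 + 3.52778) = 19.5833.

19.58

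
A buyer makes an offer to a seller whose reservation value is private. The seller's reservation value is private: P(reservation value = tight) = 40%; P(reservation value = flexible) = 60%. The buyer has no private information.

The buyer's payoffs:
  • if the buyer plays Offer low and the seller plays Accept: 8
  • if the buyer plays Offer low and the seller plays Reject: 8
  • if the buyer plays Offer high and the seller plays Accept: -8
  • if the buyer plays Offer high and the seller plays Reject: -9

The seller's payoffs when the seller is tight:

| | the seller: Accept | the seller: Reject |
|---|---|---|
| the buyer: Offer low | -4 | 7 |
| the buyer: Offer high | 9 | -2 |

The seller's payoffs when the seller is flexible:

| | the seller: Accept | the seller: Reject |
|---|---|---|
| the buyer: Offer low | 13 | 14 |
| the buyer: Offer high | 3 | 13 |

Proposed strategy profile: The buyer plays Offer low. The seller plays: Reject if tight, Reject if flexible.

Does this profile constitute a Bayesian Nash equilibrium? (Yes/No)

Yes

The buyer plays Offer low: E[Offer low] = 0.4·(8) + 0.6·(8) = 8; E[Offer high] = -9. Best-responding. ✓
The seller (reservation value tight), facing Offer low: Accept gives -4, Reject gives 7. Proposed Reject is best. ✓
The seller (reservation value flexible), facing Offer low: Accept gives 13, Reject gives 14. Proposed Reject is best. ✓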